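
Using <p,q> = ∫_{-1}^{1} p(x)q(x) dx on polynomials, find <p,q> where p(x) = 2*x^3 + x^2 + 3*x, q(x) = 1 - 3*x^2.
<p,q> = -8/15

Expand the product: p(x)·q(x) = -6*x^5 - 3*x^4 - 7*x^3 + x^2 + 3*x.
∫_{-1}^{1} of each monomial x^k gives [2/(k+1) if k even, 0 if k odd]. Integrating term-by-term (or equivalently evaluating the antiderivative F(x) = -x^6 - 3*x^5/5 - 7*x^4/4 + x^3/3 + 3*x^2/2 at the endpoints):
  F(1) − F(−1) = -91/60 − (-59/60) = -8/15.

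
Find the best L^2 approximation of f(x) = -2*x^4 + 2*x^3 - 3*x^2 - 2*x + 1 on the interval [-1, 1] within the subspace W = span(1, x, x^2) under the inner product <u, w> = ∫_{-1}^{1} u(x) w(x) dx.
g(x) = -33*x^2/7 - 4*x/5 + 41/35

The best approximation g ∈ W is the orthogonal projection of f onto W. Writing g = a_0 + a_1 x + a_2 x^2, the coefficients solve the normal equations G · a = b where
  G_{ij} = <φ_i, φ_j> and b_i = <f, φ_i>, with φ_0 = 1, φ_1 = x, φ_2 = x^2.
G =
  [2, 0, 2/3]
  [0, 2/3, 0]
  [2/3, 0, 2/5],
b = (-4/5, -8/15, -116/105).
Solving gives a_0 = 41/35, a_1 = -4/5, a_2 = -33/7, so
  g(x) = -33*x^2/7 - 4*x/5 + 41/35.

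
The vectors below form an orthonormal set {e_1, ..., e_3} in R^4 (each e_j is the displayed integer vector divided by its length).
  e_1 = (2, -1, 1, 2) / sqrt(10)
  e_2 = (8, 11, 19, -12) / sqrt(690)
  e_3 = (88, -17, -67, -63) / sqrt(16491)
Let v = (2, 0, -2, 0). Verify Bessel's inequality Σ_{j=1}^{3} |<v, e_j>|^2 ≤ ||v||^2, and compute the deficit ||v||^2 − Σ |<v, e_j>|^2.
Σ |<v, e_j>|^2 = 1656/239; ||v||^2 = 8; deficit = 256/239

Write each e_j = u_j / sqrt(<u_j, u_j>) where u_j is the displayed integer vector. Then <v, e_j> = <v, u_j> / sqrt(<u_j, u_j>), so |<v, e_j>|^2 = <v, u_j>^2 / <u_j, u_j>.
Coefficients: <v, e_1> = 2/sqrt(10), <v, e_2> = -22/sqrt(690), <v, e_3> = 310/sqrt(16491).
Square and sum: Σ |<v, e_j>|^2 = 1656/239.
Compute ||v||^2 = v·v = 8.
Deficit = 8 − 1656/239 = 256/239 ≥ 0, confirming Bessel's inequality. (The deficit equals ||v − Σ <v,e_j> e_j||^2, the squared distance from v to span{e_j}.)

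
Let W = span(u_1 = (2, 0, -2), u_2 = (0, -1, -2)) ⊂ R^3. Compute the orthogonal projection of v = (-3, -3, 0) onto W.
proj_W(v) = (-7/2, -2, -1/2)

Set up U = [u_1 | ... | u_2] ∈ R^(3×2). The projector onto W = col(U) is P = U (U^T U)^(-1) U^T.
Compute U^T U =
  [8, 4]
  [4, 5],
and U^T v = (-6, 3).
Solve U^T U · c = U^T v for the coefficients: c = (-7/4, 2). The projection is proj_W(v) = U c.
Check: (v - proj_W(v)) · u_1 = 0  (should be 0).
Check: (v - proj_W(v)) · u_2 = 0  (should be 0).
Result: proj_W(v) = (-7/2, -2, -1/2).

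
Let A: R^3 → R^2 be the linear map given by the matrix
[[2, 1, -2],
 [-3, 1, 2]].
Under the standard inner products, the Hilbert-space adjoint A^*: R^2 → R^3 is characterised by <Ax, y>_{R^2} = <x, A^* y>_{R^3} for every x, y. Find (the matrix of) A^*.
A^* = A^T =
[[2, -3],
 [1, 1],
 [-2, 2]]

For real matrices with standard dot products, the defining identity <Ax, y> = <x, A^* y> gives (Ax)^T y = x^T (A^*) y, i.e. x^T A^T y = x^T (A^*) y. Since this holds for all x, y, we must have A^* = A^T. Therefore
A^* =
[[2, -3],
 [1, 1],
 [-2, 2]].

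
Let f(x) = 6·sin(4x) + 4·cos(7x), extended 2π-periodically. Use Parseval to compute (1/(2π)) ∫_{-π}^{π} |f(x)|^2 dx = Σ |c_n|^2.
Σ |c_n|^2 = 26

Expand |f|^2 and use orthogonality of {sin(nx), cos(mx)} on [-π, π]:
  ∫_{-π}^{π} sin(nx)^2 dx = π, ∫ cos(mx)^2 dx = π, and cross terms integrate to 0.
So ∫_{-π}^{π} f(x)^2 dx = 6^2 · π + 4^2 · π = (36 + 16)π.
Divide by 2π: (36 + 16)/2 = 26.
By Parseval, this equals Σ |c_n|^2.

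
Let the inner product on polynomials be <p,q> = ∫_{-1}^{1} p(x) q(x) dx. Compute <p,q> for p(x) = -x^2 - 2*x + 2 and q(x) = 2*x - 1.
<p,q> = -6

Expand the product: p(x)·q(x) = -2*x^3 - 3*x^2 + 6*x - 2.
∫_{-1}^{1} of each monomial x^k gives [2/(k+1) if k even, 0 if k odd]. Integrating term-by-term (or equivalently evaluating the antiderivative F(x) = -x^4/2 - x^3 + 3*x^2 - 2*x at the endpoints):
  F(1) − F(−1) = -1/2 − (11/2) = -6.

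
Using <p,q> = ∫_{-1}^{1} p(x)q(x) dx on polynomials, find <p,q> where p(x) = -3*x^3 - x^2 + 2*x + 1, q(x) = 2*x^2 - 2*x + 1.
<p,q> = 8/5

Expand the product: p(x)·q(x) = -6*x^5 + 4*x^4 + 3*x^3 - 3*x^2 + 1.
∫_{-1}^{1} of each monomial x^k gives [2/(k+1) if k even, 0 if k odd]. Integrating term-by-term (or equivalently evaluating the antiderivative F(x) = -x^6 + 4*x^5/5 + 3*x^4/4 - x^3 + x at the endpoints):
  F(1) − F(−1) = 11/20 − (-21/20) = 8/5.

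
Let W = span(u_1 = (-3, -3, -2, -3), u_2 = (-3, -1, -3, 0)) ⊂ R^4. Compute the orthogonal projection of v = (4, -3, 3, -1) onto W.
proj_W(v) = (144/53, -36/53, 186/53, -126/53)

Set up U = [u_1 | ... | u_2] ∈ R^(4×2). The projector onto W = col(U) is P = U (U^T U)^(-1) U^T.
Compute U^T U =
  [31, 18]
  [18, 19],
and U^T v = (-6, -18).
Solve U^T U · c = U^T v for the coefficients: c = (42/53, -90/53). The projection is proj_W(v) = U c.
Check: (v - proj_W(v)) · u_1 = 0  (should be 0).
Check: (v - proj_W(v)) · u_2 = 0  (should be 0).
Result: proj_W(v) = (144/53, -36/53, 186/53, -126/53).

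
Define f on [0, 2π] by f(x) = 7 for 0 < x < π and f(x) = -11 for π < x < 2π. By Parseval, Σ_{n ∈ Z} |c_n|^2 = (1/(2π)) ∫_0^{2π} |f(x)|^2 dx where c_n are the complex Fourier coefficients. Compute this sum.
Σ |c_n|^2 = 85

Parseval equates the L^2 energy of f (normalised by 1/(2π)) with the ℓ^2 sum of its Fourier coefficients: (1/(2π)) ∫_0^{2π} |f|^2 = Σ |c_n|^2.
Compute the left side: (1/(2π)) [∫_0^π 7^2 dx + ∫_π^{2π} (-11)^2 dx] = (1/(2π)) · (49π + 121π) = (49 + 121)/2 = 85.
So Σ_{n ∈ Z} |c_n|^2 = 85.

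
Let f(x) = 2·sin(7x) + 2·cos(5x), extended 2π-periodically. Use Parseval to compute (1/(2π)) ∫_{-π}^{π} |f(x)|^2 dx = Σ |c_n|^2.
Σ |c_n|^2 = 4

Expand |f|^2 and use orthogonality of {sin(nx), cos(mx)} on [-π, π]:
  ∫_{-π}^{π} sin(nx)^2 dx = π, ∫ cos(mx)^2 dx = π, and cross terms integrate to 0.
So ∫_{-π}^{π} f(x)^2 dx = 2^2 · π + 2^2 · π = (4 + 4)π.
Divide by 2π: (4 + 4)/2 = 4.
By Parseval, this equals Σ |c_n|^2.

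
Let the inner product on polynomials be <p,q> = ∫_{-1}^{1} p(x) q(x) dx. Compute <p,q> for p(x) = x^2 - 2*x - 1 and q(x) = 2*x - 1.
<p,q> = -4/3

Expand the product: p(x)·q(x) = 2*x^3 - 5*x^2 + 1.
∫_{-1}^{1} of each monomial x^k gives [2/(k+1) if k even, 0 if k odd]. Integrating term-by-term (or equivalently evaluating the antiderivative F(x) = x^4/2 - 5*x^3/3 + x at the endpoints):
  F(1) − F(−1) = -1/6 − (7/6) = -4/3.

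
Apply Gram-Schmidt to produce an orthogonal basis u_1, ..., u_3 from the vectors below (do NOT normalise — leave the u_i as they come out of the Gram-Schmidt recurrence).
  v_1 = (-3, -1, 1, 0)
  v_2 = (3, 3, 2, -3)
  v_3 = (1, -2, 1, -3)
Orthogonal basis:
  u_1 = (-3, -1, 1, 0)
  u_2 = (3/11, 23/11, 32/11, -3)
  u_3 = (217/241, -666/241, -15/241, -459/241)

Apply the Gram-Schmidt recurrence
  u_1 = v_1
  u_i = v_i − Σ_{j<i} ((v_i · u_j) / (u_j · u_j)) · u_j.

Step by step this gives:
  u_1 = (-3, -1, 1, 0)
  u_2 = (3/11, 23/11, 32/11, -3)
  u_3 = (217/241, -666/241, -15/241, -459/241)

Orthogonality check:
  u_2 · u_1 = 0 (should be 0)
  u_3 · u_1 = 0 (should be 0)
  u_3 · u_2 = 0 (should be 0)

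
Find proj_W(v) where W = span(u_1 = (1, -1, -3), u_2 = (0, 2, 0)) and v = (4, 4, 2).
proj_W(v) = (-1/5, 4, 3/5)

Set up U = [u_1 | ... | u_2] ∈ R^(3×2). The projector onto W = col(U) is P = U (U^T U)^(-1) U^T.
Compute U^T U =
  [11, -2]
  [-2, 4],
and U^T v = (-6, 8).
Solve U^T U · c = U^T v for the coefficients: c = (-1/5, 19/10). The projection is proj_W(v) = U c.
Check: (v - proj_W(v)) · u_1 = 0  (should be 0).
Check: (v - proj_W(v)) · u_2 = 0  (should be 0).
Result: proj_W(v) = (-1/5, 4, 3/5).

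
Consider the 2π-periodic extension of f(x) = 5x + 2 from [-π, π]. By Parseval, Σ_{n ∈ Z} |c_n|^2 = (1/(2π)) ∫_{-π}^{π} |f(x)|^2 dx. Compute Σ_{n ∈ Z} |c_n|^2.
Σ |c_n|^2 = 25π^2/3 + 4

Expand and integrate term by term over [-π, π]:
  ∫ (5x)^2 dx = 25·(2π^3/3); ∫ 2·5·(2)·x dx = 0 (odd integrand); ∫ 2^2 dx = 4·2π.
So (1/(2π)) ∫_{-π}^{π} (5x + 2)^2 dx = 25π^2/3 + 4 = 25π^2/3 + 4.
Parseval ⇒ Σ |c_n|^2 = 25π^2/3 + 4.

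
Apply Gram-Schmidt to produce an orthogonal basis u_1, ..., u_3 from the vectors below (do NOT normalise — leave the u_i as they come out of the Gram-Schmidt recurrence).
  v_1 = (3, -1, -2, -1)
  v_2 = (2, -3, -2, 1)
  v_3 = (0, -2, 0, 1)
Orthogonal basis:
  u_1 = (3, -1, -2, -1)
  u_2 = (-2/5, -11/5, -2/5, 9/5)
  u_3 = (2/21, -13/42, 3/7, -11/42)

Apply the Gram-Schmidt recurrence
  u_1 = v_1
  u_i = v_i − Σ_{j<i} ((v_i · u_j) / (u_j · u_j)) · u_j.

Step by step this gives:
  u_1 = (3, -1, -2, -1)
  u_2 = (-2/5, -11/5, -2/5, 9/5)
  u_3 = (2/21, -13/42, 3/7, -11/42)

Orthogonality check:
  u_2 · u_1 = 0 (should be 0)
  u_3 · u_1 = 0 (should be 0)
  u_3 · u_2 = 0 (should be 0)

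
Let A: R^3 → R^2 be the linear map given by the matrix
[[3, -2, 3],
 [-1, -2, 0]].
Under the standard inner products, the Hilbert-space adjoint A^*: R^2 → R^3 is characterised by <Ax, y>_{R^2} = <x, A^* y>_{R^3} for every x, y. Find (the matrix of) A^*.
A^* = A^T =
[[3, -1],
 [-2, -2],
 [3, 0]]

For real matrices with standard dot products, the defining identity <Ax, y> = <x, A^* y> gives (Ax)^T y = x^T (A^*) y, i.e. x^T A^T y = x^T (A^*) y. Since this holds for all x, y, we must have A^* = A^T. Therefore
A^* =
[[3, -1],
 [-2, -2],
 [3, 0]].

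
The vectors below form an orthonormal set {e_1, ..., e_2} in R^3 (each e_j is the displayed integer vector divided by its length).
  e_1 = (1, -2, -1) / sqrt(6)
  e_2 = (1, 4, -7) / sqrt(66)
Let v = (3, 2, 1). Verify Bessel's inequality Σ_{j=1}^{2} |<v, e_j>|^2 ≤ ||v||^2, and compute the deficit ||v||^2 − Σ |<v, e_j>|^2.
Σ |<v, e_j>|^2 = 10/11; ||v||^2 = 14; deficit = 144/11

Write each e_j = u_j / sqrt(<u_j, u_j>) where u_j is the displayed integer vector. Then <v, e_j> = <v, u_j> / sqrt(<u_j, u_j>), so |<v, e_j>|^2 = <v, u_j>^2 / <u_j, u_j>.
Coefficients: <v, e_1> = -2/sqrt(6), <v, e_2> = 4/sqrt(66).
Square and sum: Σ |<v, e_j>|^2 = 10/11.
Compute ||v||^2 = v·v = 14.
Deficit = 14 − 10/11 = 144/11 ≥ 0, confirming Bessel's inequality. (The deficit equals ||v − Σ <v,e_j> e_j||^2, the squared distance from v to span{e_j}.)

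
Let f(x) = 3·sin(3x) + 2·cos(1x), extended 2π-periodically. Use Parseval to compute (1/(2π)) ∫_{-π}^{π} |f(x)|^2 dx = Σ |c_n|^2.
Σ |c_n|^2 = 13/2

Expand |f|^2 and use orthogonality of {sin(nx), cos(mx)} on [-π, π]:
  ∫_{-π}^{π} sin(nx)^2 dx = π, ∫ cos(mx)^2 dx = π, and cross terms integrate to 0.
So ∫_{-π}^{π} f(x)^2 dx = 3^2 · π + 2^2 · π = (9 + 4)π.
Divide by 2π: (9 + 4)/2 = 13/2.
By Parseval, this equals Σ |c_n|^2.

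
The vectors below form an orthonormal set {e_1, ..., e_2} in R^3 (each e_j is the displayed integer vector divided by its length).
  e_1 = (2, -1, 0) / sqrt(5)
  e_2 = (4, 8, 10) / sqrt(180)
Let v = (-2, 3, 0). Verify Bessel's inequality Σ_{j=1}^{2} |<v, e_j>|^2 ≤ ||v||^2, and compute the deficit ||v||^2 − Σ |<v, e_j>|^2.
Σ |<v, e_j>|^2 = 101/9; ||v||^2 = 13; deficit = 16/9

Write each e_j = u_j / sqrt(<u_j, u_j>) where u_j is the displayed integer vector. Then <v, e_j> = <v, u_j> / sqrt(<u_j, u_j>), so |<v, e_j>|^2 = <v, u_j>^2 / <u_j, u_j>.
Coefficients: <v, e_1> = -7/sqrt(5), <v, e_2> = 16/sqrt(180).
Square and sum: Σ |<v, e_j>|^2 = 101/9.
Compute ||v||^2 = v·v = 13.
Deficit = 13 − 101/9 = 16/9 ≥ 0, confirming Bessel's inequality. (The deficit equals ||v − Σ <v,e_j> e_j||^2, the squared distance from v to span{e_j}.)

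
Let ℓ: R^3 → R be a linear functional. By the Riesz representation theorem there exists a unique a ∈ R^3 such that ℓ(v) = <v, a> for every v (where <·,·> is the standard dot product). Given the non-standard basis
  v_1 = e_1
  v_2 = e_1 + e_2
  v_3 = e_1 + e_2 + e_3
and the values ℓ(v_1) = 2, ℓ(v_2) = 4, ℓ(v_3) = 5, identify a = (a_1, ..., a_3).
a = (2, 2, 1)

Write a = (a_1, ..., a_3) in the standard basis. For each basis vector v_i, ℓ(v_i) = <v_i, a> is a linear equation in the a_j's. Collect the n equations into a matrix system V a = ℓ, where row i of V is v_i (expressed in the standard basis). Since V is invertible (lower-triangular with 1s on the diagonal, up to permutation), solve by back-substitution:
  V =
[[1, 0, 0],
 [1, 1, 0],
 [1, 1, 1]]
  V a = (2, 4, 5)
Solving gives a = (2, 2, 1).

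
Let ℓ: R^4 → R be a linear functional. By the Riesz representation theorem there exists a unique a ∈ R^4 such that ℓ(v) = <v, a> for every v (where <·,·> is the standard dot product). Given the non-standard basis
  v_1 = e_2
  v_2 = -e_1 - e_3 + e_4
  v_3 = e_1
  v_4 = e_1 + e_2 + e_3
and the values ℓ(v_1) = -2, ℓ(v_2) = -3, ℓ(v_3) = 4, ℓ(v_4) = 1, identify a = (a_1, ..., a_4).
a = (4, -2, -1, 0)

Write a = (a_1, ..., a_4) in the standard basis. For each basis vector v_i, ℓ(v_i) = <v_i, a> is a linear equation in the a_j's. Collect the n equations into a matrix system V a = ℓ, where row i of V is v_i (expressed in the standard basis). Since V is invertible (lower-triangular with 1s on the diagonal, up to permutation), solve by back-substitution:
  V =
[[0, 1, 0, 0],
 [-1, 0, -1, 1],
 [1, 0, 0, 0],
 [1, 1, 1, 0]]
  V a = (-2, -3, 4, 1)
Solving gives a = (4, -2, -1, 0).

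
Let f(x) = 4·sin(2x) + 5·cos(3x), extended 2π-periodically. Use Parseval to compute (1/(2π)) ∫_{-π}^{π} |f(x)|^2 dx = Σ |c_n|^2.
Σ |c_n|^2 = 41/2

Expand |f|^2 and use orthogonality of {sin(nx), cos(mx)} on [-π, π]:
  ∫_{-π}^{π} sin(nx)^2 dx = π, ∫ cos(mx)^2 dx = π, and cross terms integrate to 0.
So ∫_{-π}^{π} f(x)^2 dx = 4^2 · π + 5^2 · π = (16 + 25)π.
Divide by 2π: (16 + 25)/2 = 41/2.
By Parseval, this equals Σ |c_n|^2.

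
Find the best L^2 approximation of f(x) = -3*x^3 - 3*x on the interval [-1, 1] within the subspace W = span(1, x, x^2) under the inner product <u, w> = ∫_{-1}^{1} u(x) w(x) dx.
g(x) = -24*x/5

The best approximation g ∈ W is the orthogonal projection of f onto W. Writing g = a_0 + a_1 x + a_2 x^2, the coefficients solve the normal equations G · a = b where
  G_{ij} = <φ_i, φ_j> and b_i = <f, φ_i>, with φ_0 = 1, φ_1 = x, φ_2 = x^2.
G =
  [2, 0, 2/3]
  [0, 2/3, 0]
  [2/3, 0, 2/5],
b = (0, -16/5, 0).
Solving gives a_0 = 0, a_1 = -24/5, a_2 = 0, so
  g(x) = -24*x/5.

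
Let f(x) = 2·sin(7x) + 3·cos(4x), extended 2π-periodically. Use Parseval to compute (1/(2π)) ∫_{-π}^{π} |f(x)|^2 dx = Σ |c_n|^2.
Σ |c_n|^2 = 13/2

Expand |f|^2 and use orthogonality of {sin(nx), cos(mx)} on [-π, π]:
  ∫_{-π}^{π} sin(nx)^2 dx = π, ∫ cos(mx)^2 dx = π, and cross terms integrate to 0.
So ∫_{-π}^{π} f(x)^2 dx = 2^2 · π + 3^2 · π = (4 + 9)π.
Divide by 2π: (4 + 9)/2 = 13/2.
By Parseval, this equals Σ |c_n|^2.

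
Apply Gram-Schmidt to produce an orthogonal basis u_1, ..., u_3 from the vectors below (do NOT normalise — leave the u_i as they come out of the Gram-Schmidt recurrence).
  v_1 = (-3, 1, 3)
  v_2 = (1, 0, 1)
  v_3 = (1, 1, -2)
Orthogonal basis:
  u_1 = (-3, 1, 3)
  u_2 = (1, 0, 1)
  u_3 = (9/38, 27/19, -9/38)

Apply the Gram-Schmidt recurrence
  u_1 = v_1
  u_i = v_i − Σ_{j<i} ((v_i · u_j) / (u_j · u_j)) · u_j.

Step by step this gives:
  u_1 = (-3, 1, 3)
  u_2 = (1, 0, 1)
  u_3 = (9/38, 27/19, -9/38)

Orthogonality check:
  u_2 · u_1 = 0 (should be 0)
  u_3 · u_1 = 0 (should be 0)
  u_3 · u_2 = 0 (should be 0)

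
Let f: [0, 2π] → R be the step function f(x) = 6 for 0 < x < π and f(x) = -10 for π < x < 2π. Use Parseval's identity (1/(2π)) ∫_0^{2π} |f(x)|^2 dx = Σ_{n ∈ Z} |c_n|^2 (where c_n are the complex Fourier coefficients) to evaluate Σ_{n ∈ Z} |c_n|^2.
Σ |c_n|^2 = 68

Parseval equates the L^2 energy of f (normalised by 1/(2π)) with the ℓ^2 sum of its Fourier coefficients: (1/(2π)) ∫_0^{2π} |f|^2 = Σ |c_n|^2.
Compute the left side: (1/(2π)) [∫_0^π 6^2 dx + ∫_π^{2π} (-10)^2 dx] = (1/(2π)) · (36π + 100π) = (36 + 100)/2 = 68.
So Σ_{n ∈ Z} |c_n|^2 = 68.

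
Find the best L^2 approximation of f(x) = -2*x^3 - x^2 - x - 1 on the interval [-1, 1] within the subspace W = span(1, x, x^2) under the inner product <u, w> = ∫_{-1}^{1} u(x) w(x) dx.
g(x) = -x^2 - 11*x/5 - 1

The best approximation g ∈ W is the orthogonal projection of f onto W. Writing g = a_0 + a_1 x + a_2 x^2, the coefficients solve the normal equations G · a = b where
  G_{ij} = <φ_i, φ_j> and b_i = <f, φ_i>, with φ_0 = 1, φ_1 = x, φ_2 = x^2.
G =
  [2, 0, 2/3]
  [0, 2/3, 0]
  [2/3, 0, 2/5],
b = (-8/3, -22/15, -16/15).
Solving gives a_0 = -1, a_1 = -11/5, a_2 = -1, so
  g(x) = -x^2 - 11*x/5 - 1.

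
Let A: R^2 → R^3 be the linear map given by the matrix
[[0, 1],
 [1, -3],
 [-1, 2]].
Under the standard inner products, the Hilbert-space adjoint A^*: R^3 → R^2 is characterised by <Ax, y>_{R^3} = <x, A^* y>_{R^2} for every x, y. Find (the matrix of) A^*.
A^* = A^T =
[[0, 1, -1],
 [1, -3, 2]]

For real matrices with standard dot products, the defining identity <Ax, y> = <x, A^* y> gives (Ax)^T y = x^T (A^*) y, i.e. x^T A^T y = x^T (A^*) y. Since this holds for all x, y, we must have A^* = A^T. Therefore
A^* =
[[0, 1, -1],
 [1, -3, 2]].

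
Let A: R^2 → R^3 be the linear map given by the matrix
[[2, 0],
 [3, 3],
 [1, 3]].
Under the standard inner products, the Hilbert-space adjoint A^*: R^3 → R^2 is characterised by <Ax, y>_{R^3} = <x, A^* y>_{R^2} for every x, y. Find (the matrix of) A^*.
A^* = A^T =
[[2, 3, 1],
 [0, 3, 3]]

For real matrices with standard dot products, the defining identity <Ax, y> = <x, A^* y> gives (Ax)^T y = x^T (A^*) y, i.e. x^T A^T y = x^T (A^*) y. Since this holds for all x, y, we must have A^* = A^T. Therefore
A^* =
[[2, 3, 1],
 [0, 3, 3]].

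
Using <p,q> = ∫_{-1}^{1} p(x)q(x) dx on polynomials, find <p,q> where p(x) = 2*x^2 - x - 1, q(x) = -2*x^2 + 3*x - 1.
<p,q> = -8/5

Expand the product: p(x)·q(x) = -4*x^4 + 8*x^3 - 3*x^2 - 2*x + 1.
∫_{-1}^{1} of each monomial x^k gives [2/(k+1) if k even, 0 if k odd]. Integrating term-by-term (or equivalently evaluating the antiderivative F(x) = -4*x^5/5 + 2*x^4 - x^3 - x^2 + x at the endpoints):
  F(1) − F(−1) = 1/5 − (9/5) = -8/5.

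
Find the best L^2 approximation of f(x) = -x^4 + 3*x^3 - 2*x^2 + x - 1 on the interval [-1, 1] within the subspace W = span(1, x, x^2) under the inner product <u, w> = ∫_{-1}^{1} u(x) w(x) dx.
g(x) = -20*x^2/7 + 14*x/5 - 32/35

The best approximation g ∈ W is the orthogonal projection of f onto W. Writing g = a_0 + a_1 x + a_2 x^2, the coefficients solve the normal equations G · a = b where
  G_{ij} = <φ_i, φ_j> and b_i = <f, φ_i>, with φ_0 = 1, φ_1 = x, φ_2 = x^2.
G =
  [2, 0, 2/3]
  [0, 2/3, 0]
  [2/3, 0, 2/5],
b = (-56/15, 28/15, -184/105).
Solving gives a_0 = -32/35, a_1 = 14/5, a_2 = -20/7, so
  g(x) = -20*x^2/7 + 14*x/5 - 32/35.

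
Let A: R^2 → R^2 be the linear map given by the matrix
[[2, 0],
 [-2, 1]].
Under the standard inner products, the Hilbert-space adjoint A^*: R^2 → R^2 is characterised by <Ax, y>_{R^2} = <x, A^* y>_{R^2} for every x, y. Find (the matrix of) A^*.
A^* = A^T =
[[2, -2],
 [0, 1]]

For real matrices with standard dot products, the defining identity <Ax, y> = <x, A^* y> gives (Ax)^T y = x^T (A^*) y, i.e. x^T A^T y = x^T (A^*) y. Since this holds for all x, y, we must have A^* = A^T. Therefore
A^* =
[[2, -2],
 [0, 1]].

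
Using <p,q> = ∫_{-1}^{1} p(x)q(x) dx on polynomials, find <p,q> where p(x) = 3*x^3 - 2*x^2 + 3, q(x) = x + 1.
<p,q> = 88/15

Expand the product: p(x)·q(x) = 3*x^4 + x^3 - 2*x^2 + 3*x + 3.
∫_{-1}^{1} of each monomial x^k gives [2/(k+1) if k even, 0 if k odd]. Integrating term-by-term (or equivalently evaluating the antiderivative F(x) = 3*x^5/5 + x^4/4 - 2*x^3/3 + 3*x^2/2 + 3*x at the endpoints):
  F(1) − F(−1) = 281/60 − (-71/60) = 88/15.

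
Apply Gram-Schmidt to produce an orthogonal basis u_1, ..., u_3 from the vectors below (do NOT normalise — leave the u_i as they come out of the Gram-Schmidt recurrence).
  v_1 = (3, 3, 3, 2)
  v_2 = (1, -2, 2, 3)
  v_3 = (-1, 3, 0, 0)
Orthogonal basis:
  u_1 = (3, 3, 3, 2)
  u_2 = (4/31, -89/31, 35/31, 75/31)
  u_3 = (-719/477, 376/477, 29/477, 157/159)

Apply the Gram-Schmidt recurrence
  u_1 = v_1
  u_i = v_i − Σ_{j<i} ((v_i · u_j) / (u_j · u_j)) · u_j.

Step by step this gives:
  u_1 = (3, 3, 3, 2)
  u_2 = (4/31, -89/31, 35/31, 75/31)
  u_3 = (-719/477, 376/477, 29/477, 157/159)

Orthogonality check:
  u_2 · u_1 = 0 (should be 0)
  u_3 · u_1 = 0 (should be 0)
  u_3 · u_2 = 0 (should be 0)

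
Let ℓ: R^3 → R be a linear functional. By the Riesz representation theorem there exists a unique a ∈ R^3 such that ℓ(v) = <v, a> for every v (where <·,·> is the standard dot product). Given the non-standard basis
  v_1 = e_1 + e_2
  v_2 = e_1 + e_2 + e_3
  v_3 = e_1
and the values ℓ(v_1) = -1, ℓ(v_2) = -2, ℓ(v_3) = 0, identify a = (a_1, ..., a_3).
a = (0, -1, -1)

Write a = (a_1, ..., a_3) in the standard basis. For each basis vector v_i, ℓ(v_i) = <v_i, a> is a linear equation in the a_j's. Collect the n equations into a matrix system V a = ℓ, where row i of V is v_i (expressed in the standard basis). Since V is invertible (lower-triangular with 1s on the diagonal, up to permutation), solve by back-substitution:
  V =
[[1, 1, 0],
 [1, 1, 1],
 [1, 0, 0]]
  V a = (-1, -2, 0)
Solving gives a = (0, -1, -1).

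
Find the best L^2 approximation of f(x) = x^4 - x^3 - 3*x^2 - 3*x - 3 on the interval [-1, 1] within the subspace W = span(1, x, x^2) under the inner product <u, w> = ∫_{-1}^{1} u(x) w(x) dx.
g(x) = -15*x^2/7 - 18*x/5 - 108/35

The best approximation g ∈ W is the orthogonal projection of f onto W. Writing g = a_0 + a_1 x + a_2 x^2, the coefficients solve the normal equations G · a = b where
  G_{ij} = <φ_i, φ_j> and b_i = <f, φ_i>, with φ_0 = 1, φ_1 = x, φ_2 = x^2.
G =
  [2, 0, 2/3]
  [0, 2/3, 0]
  [2/3, 0, 2/5],
b = (-38/5, -12/5, -102/35).
Solving gives a_0 = -108/35, a_1 = -18/5, a_2 = -15/7, so
  g(x) = -15*x^2/7 - 18*x/5 - 108/35.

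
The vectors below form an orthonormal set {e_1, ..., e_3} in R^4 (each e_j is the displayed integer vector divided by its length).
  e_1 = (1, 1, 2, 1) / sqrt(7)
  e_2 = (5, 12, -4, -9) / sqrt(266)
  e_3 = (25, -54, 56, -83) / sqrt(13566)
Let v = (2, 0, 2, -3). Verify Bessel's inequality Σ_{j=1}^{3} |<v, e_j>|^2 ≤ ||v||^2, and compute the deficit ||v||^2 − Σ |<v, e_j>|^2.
Σ |<v, e_j>|^2 = 2011/119; ||v||^2 = 17; deficit = 12/119

Write each e_j = u_j / sqrt(<u_j, u_j>) where u_j is the displayed integer vector. Then <v, e_j> = <v, u_j> / sqrt(<u_j, u_j>), so |<v, e_j>|^2 = <v, u_j>^2 / <u_j, u_j>.
Coefficients: <v, e_1> = 3/sqrt(7), <v, e_2> = 29/sqrt(266), <v, e_3> = 411/sqrt(13566).
Square and sum: Σ |<v, e_j>|^2 = 2011/119.
Compute ||v||^2 = v·v = 17.
Deficit = 17 − 2011/119 = 12/119 ≥ 0, confirming Bessel's inequality. (The deficit equals ||v − Σ <v,e_j> e_j||^2, the squared distance from v to span{e_j}.)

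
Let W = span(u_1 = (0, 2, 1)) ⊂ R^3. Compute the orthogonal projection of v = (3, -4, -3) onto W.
proj_W(v) = (0, -22/5, -11/5)

Set up U = [u_1 | ... | u_1] ∈ R^(3×1). The projector onto W = col(U) is P = U (U^T U)^(-1) U^T.
Compute U^T U =
  [5],
and U^T v = (-11).
Solve U^T U · c = U^T v for the coefficients: c = (-11/5). The projection is proj_W(v) = U c.
Check: (v - proj_W(v)) · u_1 = 0  (should be 0).
Result: proj_W(v) = (0, -22/5, -11/5).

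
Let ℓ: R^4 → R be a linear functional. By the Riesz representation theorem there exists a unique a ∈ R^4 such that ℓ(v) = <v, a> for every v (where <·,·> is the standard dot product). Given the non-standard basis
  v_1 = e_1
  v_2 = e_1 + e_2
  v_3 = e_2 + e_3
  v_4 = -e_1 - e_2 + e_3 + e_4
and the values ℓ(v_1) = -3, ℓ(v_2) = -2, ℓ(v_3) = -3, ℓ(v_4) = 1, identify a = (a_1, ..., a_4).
a = (-3, 1, -4, 3)

Write a = (a_1, ..., a_4) in the standard basis. For each basis vector v_i, ℓ(v_i) = <v_i, a> is a linear equation in the a_j's. Collect the n equations into a matrix system V a = ℓ, where row i of V is v_i (expressed in the standard basis). Since V is invertible (lower-triangular with 1s on the diagonal, up to permutation), solve by back-substitution:
  V =
[[1, 0, 0, 0],
 [1, 1, 0, 0],
 [0, 1, 1, 0],
 [-1, -1, 1, 1]]
  V a = (-3, -2, -3, 1)
Solving gives a = (-3, 1, -4, 3).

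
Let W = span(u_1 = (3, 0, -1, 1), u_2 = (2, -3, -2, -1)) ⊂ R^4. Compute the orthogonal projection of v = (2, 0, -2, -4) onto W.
proj_W(v) = (172/149, -312/149, -196/149, -116/149)

Set up U = [u_1 | ... | u_2] ∈ R^(4×2). The projector onto W = col(U) is P = U (U^T U)^(-1) U^T.
Compute U^T U =
  [11, 7]
  [7, 18],
and U^T v = (4, 12).
Solve U^T U · c = U^T v for the coefficients: c = (-12/149, 104/149). The projection is proj_W(v) = U c.
Check: (v - proj_W(v)) · u_1 = 0  (should be 0).
Check: (v - proj_W(v)) · u_2 = 0  (should be 0).
Result: proj_W(v) = (172/149, -312/149, -196/149, -116/149).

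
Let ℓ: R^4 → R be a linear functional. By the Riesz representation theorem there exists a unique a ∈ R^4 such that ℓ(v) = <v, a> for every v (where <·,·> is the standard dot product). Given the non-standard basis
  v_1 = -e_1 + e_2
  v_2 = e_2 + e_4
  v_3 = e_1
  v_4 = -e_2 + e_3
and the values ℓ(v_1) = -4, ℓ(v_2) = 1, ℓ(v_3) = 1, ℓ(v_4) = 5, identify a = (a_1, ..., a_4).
a = (1, -3, 2, 4)

Write a = (a_1, ..., a_4) in the standard basis. For each basis vector v_i, ℓ(v_i) = <v_i, a> is a linear equation in the a_j's. Collect the n equations into a matrix system V a = ℓ, where row i of V is v_i (expressed in the standard basis). Since V is invertible (lower-triangular with 1s on the diagonal, up to permutation), solve by back-substitution:
  V =
[[-1, 1, 0, 0],
 [0, 1, 0, 1],
 [1, 0, 0, 0],
 [0, -1, 1, 0]]
  V a = (-4, 1, 1, 5)
Solving gives a = (1, -3, 2, 4).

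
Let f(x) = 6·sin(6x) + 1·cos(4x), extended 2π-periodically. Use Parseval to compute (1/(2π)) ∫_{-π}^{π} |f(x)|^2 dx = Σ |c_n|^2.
Σ |c_n|^2 = 37/2

Expand |f|^2 and use orthogonality of {sin(nx), cos(mx)} on [-π, π]:
  ∫_{-π}^{π} sin(nx)^2 dx = π, ∫ cos(mx)^2 dx = π, and cross terms integrate to 0.
So ∫_{-π}^{π} f(x)^2 dx = 6^2 · π + 1^2 · π = (36 + 1)π.
Divide by 2π: (36 + 1)/2 = 37/2.
By Parseval, this equals Σ |c_n|^2.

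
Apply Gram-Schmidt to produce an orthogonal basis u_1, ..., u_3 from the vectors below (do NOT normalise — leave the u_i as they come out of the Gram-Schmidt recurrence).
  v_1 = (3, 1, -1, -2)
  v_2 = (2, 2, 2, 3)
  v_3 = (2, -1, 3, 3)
Orthogonal basis:
  u_1 = (3, 1, -1, -2)
  u_2 = (2, 2, 2, 3)
  u_3 = (124/105, -247/105, 39/35, 4/105)

Apply the Gram-Schmidt recurrence
  u_1 = v_1
  u_i = v_i − Σ_{j<i} ((v_i · u_j) / (u_j · u_j)) · u_j.

Step by step this gives:
  u_1 = (3, 1, -1, -2)
  u_2 = (2, 2, 2, 3)
  u_3 = (124/105, -247/105, 39/35, 4/105)

Orthogonality check:
  u_2 · u_1 = 0 (should be 0)
  u_3 · u_1 = 0 (should be 0)
  u_3 · u_2 = 0 (should be 0)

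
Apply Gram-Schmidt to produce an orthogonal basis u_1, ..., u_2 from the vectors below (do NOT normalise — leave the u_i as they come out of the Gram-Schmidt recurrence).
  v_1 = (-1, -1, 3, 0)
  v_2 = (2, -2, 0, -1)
Orthogonal basis:
  u_1 = (-1, -1, 3, 0)
  u_2 = (2, -2, 0, -1)

Apply the Gram-Schmidt recurrence
  u_1 = v_1
  u_i = v_i − Σ_{j<i} ((v_i · u_j) / (u_j · u_j)) · u_j.

Step by step this gives:
  u_1 = (-1, -1, 3, 0)
  u_2 = (2, -2, 0, -1)

Orthogonality check:
  u_2 · u_1 = 0 (should be 0)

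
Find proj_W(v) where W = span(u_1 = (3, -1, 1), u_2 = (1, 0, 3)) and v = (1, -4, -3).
proj_W(v) = (76/37, -44/37, -124/37)

Set up U = [u_1 | ... | u_2] ∈ R^(3×2). The projector onto W = col(U) is P = U (U^T U)^(-1) U^T.
Compute U^T U =
  [11, 6]
  [6, 10],
and U^T v = (4, -8).
Solve U^T U · c = U^T v for the coefficients: c = (44/37, -56/37). The projection is proj_W(v) = U c.
Check: (v - proj_W(v)) · u_1 = 0  (should be 0).
Check: (v - proj_W(v)) · u_2 = 0  (should be 0).
Result: proj_W(v) = (76/37, -44/37, -124/37).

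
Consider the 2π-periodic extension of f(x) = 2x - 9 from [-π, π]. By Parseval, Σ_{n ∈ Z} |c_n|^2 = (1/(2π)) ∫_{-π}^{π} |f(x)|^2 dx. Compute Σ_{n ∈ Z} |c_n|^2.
Σ |c_n|^2 = 4π^2/3 + 81

Expand and integrate term by term over [-π, π]:
  ∫ (2x)^2 dx = 4·(2π^3/3); ∫ 2·2·(-9)·x dx = 0 (odd integrand); ∫ (-9)^2 dx = 81·2π.
So (1/(2π)) ∫_{-π}^{π} (2x - 9)^2 dx = 4π^2/3 + 81 = 4π^2/3 + 81.
Parseval ⇒ Σ |c_n|^2 = 4π^2/3 + 81.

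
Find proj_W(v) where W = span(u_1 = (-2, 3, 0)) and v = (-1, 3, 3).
proj_W(v) = (-22/13, 33/13, 0)

Set up U = [u_1 | ... | u_1] ∈ R^(3×1). The projector onto W = col(U) is P = U (U^T U)^(-1) U^T.
Compute U^T U =
  [13],
and U^T v = (11).
Solve U^T U · c = U^T v for the coefficients: c = (11/13). The projection is proj_W(v) = U c.
Check: (v - proj_W(v)) · u_1 = 0  (should be 0).
Result: proj_W(v) = (-22/13, 33/13, 0).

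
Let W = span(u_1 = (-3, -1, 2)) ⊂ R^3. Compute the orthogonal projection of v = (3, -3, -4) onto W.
proj_W(v) = (3, 1, -2)

Set up U = [u_1 | ... | u_1] ∈ R^(3×1). The projector onto W = col(U) is P = U (U^T U)^(-1) U^T.
Compute U^T U =
  [14],
and U^T v = (-14).
Solve U^T U · c = U^T v for the coefficients: c = (-1). The projection is proj_W(v) = U c.
Check: (v - proj_W(v)) · u_1 = 0  (should be 0).
Result: proj_W(v) = (3, 1, -2).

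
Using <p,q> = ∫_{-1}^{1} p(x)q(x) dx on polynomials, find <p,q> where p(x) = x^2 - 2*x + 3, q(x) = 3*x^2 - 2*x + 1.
<p,q> = 248/15

Expand the product: p(x)·q(x) = 3*x^4 - 8*x^3 + 14*x^2 - 8*x + 3.
∫_{-1}^{1} of each monomial x^k gives [2/(k+1) if k even, 0 if k odd]. Integrating term-by-term (or equivalently evaluating the antiderivative F(x) = 3*x^5/5 - 2*x^4 + 14*x^3/3 - 4*x^2 + 3*x at the endpoints):
  F(1) − F(−1) = 34/15 − (-214/15) = 248/15.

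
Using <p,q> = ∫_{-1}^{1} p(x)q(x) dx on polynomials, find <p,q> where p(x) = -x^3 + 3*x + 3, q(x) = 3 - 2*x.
<p,q> = 74/5

Expand the product: p(x)·q(x) = 2*x^4 - 3*x^3 - 6*x^2 + 3*x + 9.
∫_{-1}^{1} of each monomial x^k gives [2/(k+1) if k even, 0 if k odd]. Integrating term-by-term (or equivalently evaluating the antiderivative F(x) = 2*x^5/5 - 3*x^4/4 - 2*x^3 + 3*x^2/2 + 9*x at the endpoints):
  F(1) − F(−1) = 163/20 − (-133/20) = 74/5.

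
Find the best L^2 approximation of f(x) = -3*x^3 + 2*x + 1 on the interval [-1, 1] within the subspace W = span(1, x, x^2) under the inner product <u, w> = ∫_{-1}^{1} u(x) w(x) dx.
g(x) = x/5 + 1

The best approximation g ∈ W is the orthogonal projection of f onto W. Writing g = a_0 + a_1 x + a_2 x^2, the coefficients solve the normal equations G · a = b where
  G_{ij} = <φ_i, φ_j> and b_i = <f, φ_i>, with φ_0 = 1, φ_1 = x, φ_2 = x^2.
G =
  [2, 0, 2/3]
  [0, 2/3, 0]
  [2/3, 0, 2/5],
b = (2, 2/15, 2/3).
Solving gives a_0 = 1, a_1 = 1/5, a_2 = 0, so
  g(x) = x/5 + 1.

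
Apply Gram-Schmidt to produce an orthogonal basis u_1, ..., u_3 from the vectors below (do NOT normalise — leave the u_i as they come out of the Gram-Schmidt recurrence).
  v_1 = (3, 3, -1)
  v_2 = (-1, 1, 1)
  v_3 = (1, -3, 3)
Orthogonal basis:
  u_1 = (3, 3, -1)
  u_2 = (-16/19, 22/19, 18/19)
  u_3 = (2, -1, 3)

Apply the Gram-Schmidt recurrence
  u_1 = v_1
  u_i = v_i − Σ_{j<i} ((v_i · u_j) / (u_j · u_j)) · u_j.

Step by step this gives:
  u_1 = (3, 3, -1)
  u_2 = (-16/19, 22/19, 18/19)
  u_3 = (2, -1, 3)

Orthogonality check:
  u_2 · u_1 = 0 (should be 0)
  u_3 · u_1 = 0 (should be 0)
  u_3 · u_2 = 0 (should be 0)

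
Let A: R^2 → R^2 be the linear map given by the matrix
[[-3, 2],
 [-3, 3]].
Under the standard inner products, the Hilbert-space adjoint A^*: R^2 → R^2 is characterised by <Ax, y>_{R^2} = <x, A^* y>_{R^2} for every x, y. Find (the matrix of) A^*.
A^* = A^T =
[[-3, -3],
 [2, 3]]

For real matrices with standard dot products, the defining identity <Ax, y> = <x, A^* y> gives (Ax)^T y = x^T (A^*) y, i.e. x^T A^T y = x^T (A^*) y. Since this holds for all x, y, we must have A^* = A^T. Therefore
A^* =
[[-3, -3],
 [2, 3]].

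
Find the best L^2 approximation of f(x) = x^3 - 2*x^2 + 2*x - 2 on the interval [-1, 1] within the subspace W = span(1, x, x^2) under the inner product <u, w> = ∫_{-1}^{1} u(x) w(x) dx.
g(x) = -2*x^2 + 13*x/5 - 2

The best approximation g ∈ W is the orthogonal projection of f onto W. Writing g = a_0 + a_1 x + a_2 x^2, the coefficients solve the normal equations G · a = b where
  G_{ij} = <φ_i, φ_j> and b_i = <f, φ_i>, with φ_0 = 1, φ_1 = x, φ_2 = x^2.
G =
  [2, 0, 2/3]
  [0, 2/3, 0]
  [2/3, 0, 2/5],
b = (-16/3, 26/15, -32/15).
Solving gives a_0 = -2, a_1 = 13/5, a_2 = -2, so
  g(x) = -2*x^2 + 13*x/5 - 2.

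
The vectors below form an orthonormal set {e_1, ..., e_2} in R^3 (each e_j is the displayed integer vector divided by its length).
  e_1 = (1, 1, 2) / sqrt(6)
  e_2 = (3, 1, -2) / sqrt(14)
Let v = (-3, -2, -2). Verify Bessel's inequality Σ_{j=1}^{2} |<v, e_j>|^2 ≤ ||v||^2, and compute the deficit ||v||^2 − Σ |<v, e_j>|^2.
Σ |<v, e_j>|^2 = 17; ||v||^2 = 17; deficit = 0

Write each e_j = u_j / sqrt(<u_j, u_j>) where u_j is the displayed integer vector. Then <v, e_j> = <v, u_j> / sqrt(<u_j, u_j>), so |<v, e_j>|^2 = <v, u_j>^2 / <u_j, u_j>.
Coefficients: <v, e_1> = -9/sqrt(6), <v, e_2> = -7/sqrt(14).
Square and sum: Σ |<v, e_j>|^2 = 17.
Compute ||v||^2 = v·v = 17.
Deficit = 17 − 17 = 0 ≥ 0, confirming Bessel's inequality. (The deficit equals ||v − Σ <v,e_j> e_j||^2, the squared distance from v to span{e_j}.)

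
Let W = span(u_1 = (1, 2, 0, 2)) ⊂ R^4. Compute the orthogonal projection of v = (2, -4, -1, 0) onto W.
proj_W(v) = (-2/3, -4/3, 0, -4/3)

Set up U = [u_1 | ... | u_1] ∈ R^(4×1). The projector onto W = col(U) is P = U (U^T U)^(-1) U^T.
Compute U^T U =
  [9],
and U^T v = (-6).
Solve U^T U · c = U^T v for the coefficients: c = (-2/3). The projection is proj_W(v) = U c.
Check: (v - proj_W(v)) · u_1 = 0  (should be 0).
Result: proj_W(v) = (-2/3, -4/3, 0, -4/3).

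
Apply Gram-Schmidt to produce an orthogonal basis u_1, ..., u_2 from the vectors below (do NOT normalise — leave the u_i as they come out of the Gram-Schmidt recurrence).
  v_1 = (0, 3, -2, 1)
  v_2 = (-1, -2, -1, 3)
Orthogonal basis:
  u_1 = (0, 3, -2, 1)
  u_2 = (-1, -25/14, -8/7, 43/14)

Apply the Gram-Schmidt recurrence
  u_1 = v_1
  u_i = v_i − Σ_{j<i} ((v_i · u_j) / (u_j · u_j)) · u_j.

Step by step this gives:
  u_1 = (0, 3, -2, 1)
  u_2 = (-1, -25/14, -8/7, 43/14)

Orthogonality check:
  u_2 · u_1 = 0 (should be 0)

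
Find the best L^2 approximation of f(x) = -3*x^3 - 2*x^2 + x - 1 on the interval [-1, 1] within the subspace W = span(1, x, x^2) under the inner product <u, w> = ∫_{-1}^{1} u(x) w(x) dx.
g(x) = -2*x^2 - 4*x/5 - 1

The best approximation g ∈ W is the orthogonal projection of f onto W. Writing g = a_0 + a_1 x + a_2 x^2, the coefficients solve the normal equations G · a = b where
  G_{ij} = <φ_i, φ_j> and b_i = <f, φ_i>, with φ_0 = 1, φ_1 = x, φ_2 = x^2.
G =
  [2, 0, 2/3]
  [0, 2/3, 0]
  [2/3, 0, 2/5],
b = (-10/3, -8/15, -22/15).
Solving gives a_0 = -1, a_1 = -4/5, a_2 = -2, so
  g(x) = -2*x^2 - 4*x/5 - 1.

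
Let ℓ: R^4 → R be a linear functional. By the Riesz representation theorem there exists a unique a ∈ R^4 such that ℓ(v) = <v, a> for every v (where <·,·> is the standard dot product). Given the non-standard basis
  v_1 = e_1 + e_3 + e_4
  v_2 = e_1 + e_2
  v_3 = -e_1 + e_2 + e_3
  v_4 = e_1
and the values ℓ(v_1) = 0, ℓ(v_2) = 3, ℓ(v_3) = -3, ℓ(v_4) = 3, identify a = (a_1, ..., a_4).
a = (3, 0, 0, -3)

Write a = (a_1, ..., a_4) in the standard basis. For each basis vector v_i, ℓ(v_i) = <v_i, a> is a linear equation in the a_j's. Collect the n equations into a matrix system V a = ℓ, where row i of V is v_i (expressed in the standard basis). Since V is invertible (lower-triangular with 1s on the diagonal, up to permutation), solve by back-substitution:
  V =
[[1, 0, 1, 1],
 [1, 1, 0, 0],
 [-1, 1, 1, 0],
 [1, 0, 0, 0]]
  V a = (0, 3, -3, 3)
Solving gives a = (3, 0, 0, -3).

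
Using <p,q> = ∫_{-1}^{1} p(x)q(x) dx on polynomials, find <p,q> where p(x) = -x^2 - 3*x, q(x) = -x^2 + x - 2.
<p,q> = -4/15

Expand the product: p(x)·q(x) = x^4 + 2*x^3 - x^2 + 6*x.
∫_{-1}^{1} of each monomial x^k gives [2/(k+1) if k even, 0 if k odd]. Integrating term-by-term (or equivalently evaluating the antiderivative F(x) = x^5/5 + x^4/2 - x^3/3 + 3*x^2 at the endpoints):
  F(1) − F(−1) = 101/30 − (109/30) = -4/15.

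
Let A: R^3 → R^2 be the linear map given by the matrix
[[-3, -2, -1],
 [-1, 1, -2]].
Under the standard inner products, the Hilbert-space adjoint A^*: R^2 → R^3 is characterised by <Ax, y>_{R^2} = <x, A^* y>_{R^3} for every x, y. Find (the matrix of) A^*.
A^* = A^T =
[[-3, -1],
 [-2, 1],
 [-1, -2]]

For real matrices with standard dot products, the defining identity <Ax, y> = <x, A^* y> gives (Ax)^T y = x^T (A^*) y, i.e. x^T A^T y = x^T (A^*) y. Since this holds for all x, y, we must have A^* = A^T. Therefore
A^* =
[[-3, -1],
 [-2, 1],
 [-1, -2]].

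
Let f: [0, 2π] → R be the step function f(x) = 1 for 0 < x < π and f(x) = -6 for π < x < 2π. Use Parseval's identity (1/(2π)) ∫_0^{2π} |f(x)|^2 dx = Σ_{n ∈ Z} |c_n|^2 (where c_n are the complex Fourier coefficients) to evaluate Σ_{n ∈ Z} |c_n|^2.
Σ |c_n|^2 = 37/2

Parseval equates the L^2 energy of f (normalised by 1/(2π)) with the ℓ^2 sum of its Fourier coefficients: (1/(2π)) ∫_0^{2π} |f|^2 = Σ |c_n|^2.
Compute the left side: (1/(2π)) [∫_0^π 1^2 dx + ∫_π^{2π} (-6)^2 dx] = (1/(2π)) · (1π + 36π) = (1 + 36)/2 = 37/2.
So Σ_{n ∈ Z} |c_n|^2 = 37/2.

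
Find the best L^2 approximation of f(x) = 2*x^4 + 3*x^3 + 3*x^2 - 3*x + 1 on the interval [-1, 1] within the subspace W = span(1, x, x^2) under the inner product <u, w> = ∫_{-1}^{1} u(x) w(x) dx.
g(x) = 33*x^2/7 - 6*x/5 + 29/35

The best approximation g ∈ W is the orthogonal projection of f onto W. Writing g = a_0 + a_1 x + a_2 x^2, the coefficients solve the normal equations G · a = b where
  G_{ij} = <φ_i, φ_j> and b_i = <f, φ_i>, with φ_0 = 1, φ_1 = x, φ_2 = x^2.
G =
  [2, 0, 2/3]
  [0, 2/3, 0]
  [2/3, 0, 2/5],
b = (24/5, -4/5, 256/105).
Solving gives a_0 = 29/35, a_1 = -6/5, a_2 = 33/7, so
  g(x) = 33*x^2/7 - 6*x/5 + 29/35.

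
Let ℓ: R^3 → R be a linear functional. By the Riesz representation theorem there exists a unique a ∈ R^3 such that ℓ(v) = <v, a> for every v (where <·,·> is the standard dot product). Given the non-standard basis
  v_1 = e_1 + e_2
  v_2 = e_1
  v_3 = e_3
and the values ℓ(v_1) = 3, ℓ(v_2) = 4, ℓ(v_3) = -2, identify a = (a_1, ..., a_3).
a = (4, -1, -2)

Write a = (a_1, ..., a_3) in the standard basis. For each basis vector v_i, ℓ(v_i) = <v_i, a> is a linear equation in the a_j's. Collect the n equations into a matrix system V a = ℓ, where row i of V is v_i (expressed in the standard basis). Since V is invertible (lower-triangular with 1s on the diagonal, up to permutation), solve by back-substitution:
  V =
[[1, 1, 0],
 [1, 0, 0],
 [0, 0, 1]]
  V a = (3, 4, -2)
Solving gives a = (4, -1, -2).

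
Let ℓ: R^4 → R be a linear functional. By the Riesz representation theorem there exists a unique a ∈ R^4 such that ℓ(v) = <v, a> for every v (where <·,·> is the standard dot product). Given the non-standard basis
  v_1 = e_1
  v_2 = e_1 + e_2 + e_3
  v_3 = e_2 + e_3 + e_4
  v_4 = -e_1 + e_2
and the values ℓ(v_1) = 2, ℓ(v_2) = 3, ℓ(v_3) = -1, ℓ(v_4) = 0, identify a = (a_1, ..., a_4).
a = (2, 2, -1, -2)

Write a = (a_1, ..., a_4) in the standard basis. For each basis vector v_i, ℓ(v_i) = <v_i, a> is a linear equation in the a_j's. Collect the n equations into a matrix system V a = ℓ, where row i of V is v_i (expressed in the standard basis). Since V is invertible (lower-triangular with 1s on the diagonal, up to permutation), solve by back-substitution:
  V =
[[1, 0, 0, 0],
 [1, 1, 1, 0],
 [0, 1, 1, 1],
 [-1, 1, 0, 0]]
  V a = (2, 3, -1, 0)
Solving gives a = (2, 2, -1, -2).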